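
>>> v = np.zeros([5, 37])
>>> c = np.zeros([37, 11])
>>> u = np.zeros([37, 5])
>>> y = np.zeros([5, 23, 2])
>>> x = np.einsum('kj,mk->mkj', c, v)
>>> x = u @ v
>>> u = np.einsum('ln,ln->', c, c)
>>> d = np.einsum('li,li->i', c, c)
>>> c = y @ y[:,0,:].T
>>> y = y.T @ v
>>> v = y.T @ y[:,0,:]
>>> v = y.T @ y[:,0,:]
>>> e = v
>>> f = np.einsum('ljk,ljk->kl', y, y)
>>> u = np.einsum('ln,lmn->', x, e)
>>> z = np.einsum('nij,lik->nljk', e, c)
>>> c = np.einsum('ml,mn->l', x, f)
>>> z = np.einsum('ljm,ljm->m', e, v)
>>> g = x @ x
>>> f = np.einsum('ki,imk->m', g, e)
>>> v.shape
(37, 23, 37)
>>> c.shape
(37,)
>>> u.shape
()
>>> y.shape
(2, 23, 37)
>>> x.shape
(37, 37)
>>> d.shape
(11,)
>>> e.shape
(37, 23, 37)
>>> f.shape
(23,)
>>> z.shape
(37,)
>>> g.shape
(37, 37)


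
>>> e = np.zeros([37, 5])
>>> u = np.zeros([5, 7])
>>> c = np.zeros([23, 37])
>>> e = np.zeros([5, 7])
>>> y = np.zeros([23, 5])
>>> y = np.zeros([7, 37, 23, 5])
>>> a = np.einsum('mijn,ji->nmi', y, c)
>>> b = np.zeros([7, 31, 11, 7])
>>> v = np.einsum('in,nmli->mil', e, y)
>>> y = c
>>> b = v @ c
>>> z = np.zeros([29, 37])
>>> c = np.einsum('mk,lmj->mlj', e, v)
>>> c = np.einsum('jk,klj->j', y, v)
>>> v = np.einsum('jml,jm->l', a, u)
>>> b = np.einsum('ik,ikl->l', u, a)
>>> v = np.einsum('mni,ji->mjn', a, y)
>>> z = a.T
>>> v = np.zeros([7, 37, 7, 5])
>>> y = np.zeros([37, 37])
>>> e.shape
(5, 7)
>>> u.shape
(5, 7)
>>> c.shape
(23,)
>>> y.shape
(37, 37)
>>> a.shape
(5, 7, 37)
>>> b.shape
(37,)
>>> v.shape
(7, 37, 7, 5)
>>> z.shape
(37, 7, 5)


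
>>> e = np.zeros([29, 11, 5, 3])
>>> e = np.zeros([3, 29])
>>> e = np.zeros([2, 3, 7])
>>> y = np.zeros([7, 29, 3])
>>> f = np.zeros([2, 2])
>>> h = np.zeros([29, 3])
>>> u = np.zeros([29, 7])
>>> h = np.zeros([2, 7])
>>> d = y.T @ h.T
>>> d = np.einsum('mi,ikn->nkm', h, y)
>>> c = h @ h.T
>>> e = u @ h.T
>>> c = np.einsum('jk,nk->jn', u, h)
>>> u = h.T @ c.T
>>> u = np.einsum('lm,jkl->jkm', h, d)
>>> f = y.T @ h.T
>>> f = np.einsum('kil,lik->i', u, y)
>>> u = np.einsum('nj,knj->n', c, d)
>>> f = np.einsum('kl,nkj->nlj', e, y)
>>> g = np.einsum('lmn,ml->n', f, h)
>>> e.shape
(29, 2)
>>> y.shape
(7, 29, 3)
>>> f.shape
(7, 2, 3)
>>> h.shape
(2, 7)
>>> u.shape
(29,)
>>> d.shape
(3, 29, 2)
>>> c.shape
(29, 2)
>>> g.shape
(3,)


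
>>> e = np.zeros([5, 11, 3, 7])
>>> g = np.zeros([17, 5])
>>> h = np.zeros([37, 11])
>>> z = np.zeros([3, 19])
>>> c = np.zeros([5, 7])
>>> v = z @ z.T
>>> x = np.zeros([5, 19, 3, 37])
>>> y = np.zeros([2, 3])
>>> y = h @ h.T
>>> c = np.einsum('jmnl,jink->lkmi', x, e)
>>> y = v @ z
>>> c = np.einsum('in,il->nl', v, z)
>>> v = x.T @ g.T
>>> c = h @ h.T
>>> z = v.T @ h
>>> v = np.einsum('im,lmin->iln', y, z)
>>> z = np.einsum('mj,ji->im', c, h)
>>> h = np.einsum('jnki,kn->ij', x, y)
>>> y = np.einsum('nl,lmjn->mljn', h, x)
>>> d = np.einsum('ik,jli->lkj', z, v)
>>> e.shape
(5, 11, 3, 7)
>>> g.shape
(17, 5)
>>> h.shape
(37, 5)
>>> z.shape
(11, 37)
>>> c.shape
(37, 37)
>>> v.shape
(3, 17, 11)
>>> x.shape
(5, 19, 3, 37)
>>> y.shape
(19, 5, 3, 37)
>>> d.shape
(17, 37, 3)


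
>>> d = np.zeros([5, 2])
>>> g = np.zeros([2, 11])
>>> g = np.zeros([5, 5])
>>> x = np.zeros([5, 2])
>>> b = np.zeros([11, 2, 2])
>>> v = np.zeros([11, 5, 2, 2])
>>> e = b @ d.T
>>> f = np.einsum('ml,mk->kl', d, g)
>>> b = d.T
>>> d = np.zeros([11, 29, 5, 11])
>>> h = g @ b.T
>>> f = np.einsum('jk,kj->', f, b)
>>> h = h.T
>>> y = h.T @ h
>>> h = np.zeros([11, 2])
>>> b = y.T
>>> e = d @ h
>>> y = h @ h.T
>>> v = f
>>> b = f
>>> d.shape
(11, 29, 5, 11)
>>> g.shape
(5, 5)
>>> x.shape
(5, 2)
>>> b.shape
()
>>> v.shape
()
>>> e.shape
(11, 29, 5, 2)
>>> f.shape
()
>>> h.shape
(11, 2)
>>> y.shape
(11, 11)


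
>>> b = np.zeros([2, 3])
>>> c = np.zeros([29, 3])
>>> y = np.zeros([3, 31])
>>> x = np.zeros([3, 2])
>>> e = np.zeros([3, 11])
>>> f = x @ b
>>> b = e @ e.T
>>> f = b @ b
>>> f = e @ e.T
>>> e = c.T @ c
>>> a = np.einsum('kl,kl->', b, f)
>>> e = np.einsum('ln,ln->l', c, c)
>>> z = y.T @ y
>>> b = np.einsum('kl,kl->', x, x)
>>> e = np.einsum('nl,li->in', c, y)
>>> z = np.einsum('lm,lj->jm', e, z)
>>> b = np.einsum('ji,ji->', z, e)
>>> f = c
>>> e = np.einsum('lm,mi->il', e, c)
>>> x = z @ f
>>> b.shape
()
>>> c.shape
(29, 3)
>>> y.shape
(3, 31)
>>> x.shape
(31, 3)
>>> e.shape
(3, 31)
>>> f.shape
(29, 3)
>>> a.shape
()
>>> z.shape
(31, 29)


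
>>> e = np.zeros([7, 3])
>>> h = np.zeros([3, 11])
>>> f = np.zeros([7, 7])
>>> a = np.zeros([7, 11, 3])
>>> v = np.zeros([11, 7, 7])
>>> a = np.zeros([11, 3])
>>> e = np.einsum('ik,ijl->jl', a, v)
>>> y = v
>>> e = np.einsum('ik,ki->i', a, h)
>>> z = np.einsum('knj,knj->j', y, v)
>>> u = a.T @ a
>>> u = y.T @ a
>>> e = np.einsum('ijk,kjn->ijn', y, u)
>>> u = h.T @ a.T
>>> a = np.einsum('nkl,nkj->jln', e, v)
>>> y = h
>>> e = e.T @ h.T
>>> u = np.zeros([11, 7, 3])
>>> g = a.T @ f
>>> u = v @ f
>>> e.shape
(3, 7, 3)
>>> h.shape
(3, 11)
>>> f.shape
(7, 7)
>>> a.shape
(7, 3, 11)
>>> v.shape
(11, 7, 7)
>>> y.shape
(3, 11)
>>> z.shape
(7,)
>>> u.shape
(11, 7, 7)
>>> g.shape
(11, 3, 7)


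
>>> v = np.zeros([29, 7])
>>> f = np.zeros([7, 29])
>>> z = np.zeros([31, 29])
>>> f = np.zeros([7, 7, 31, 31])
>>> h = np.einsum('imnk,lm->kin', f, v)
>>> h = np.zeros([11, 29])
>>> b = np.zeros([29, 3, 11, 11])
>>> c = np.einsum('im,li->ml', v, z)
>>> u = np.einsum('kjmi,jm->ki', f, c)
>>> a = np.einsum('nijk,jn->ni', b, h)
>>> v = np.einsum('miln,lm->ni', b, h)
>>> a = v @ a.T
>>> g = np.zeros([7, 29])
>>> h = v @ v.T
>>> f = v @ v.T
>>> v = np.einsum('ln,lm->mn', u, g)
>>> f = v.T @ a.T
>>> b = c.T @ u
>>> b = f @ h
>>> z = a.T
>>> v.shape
(29, 31)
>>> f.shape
(31, 11)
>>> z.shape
(29, 11)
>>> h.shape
(11, 11)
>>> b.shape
(31, 11)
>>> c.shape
(7, 31)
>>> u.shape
(7, 31)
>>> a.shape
(11, 29)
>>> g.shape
(7, 29)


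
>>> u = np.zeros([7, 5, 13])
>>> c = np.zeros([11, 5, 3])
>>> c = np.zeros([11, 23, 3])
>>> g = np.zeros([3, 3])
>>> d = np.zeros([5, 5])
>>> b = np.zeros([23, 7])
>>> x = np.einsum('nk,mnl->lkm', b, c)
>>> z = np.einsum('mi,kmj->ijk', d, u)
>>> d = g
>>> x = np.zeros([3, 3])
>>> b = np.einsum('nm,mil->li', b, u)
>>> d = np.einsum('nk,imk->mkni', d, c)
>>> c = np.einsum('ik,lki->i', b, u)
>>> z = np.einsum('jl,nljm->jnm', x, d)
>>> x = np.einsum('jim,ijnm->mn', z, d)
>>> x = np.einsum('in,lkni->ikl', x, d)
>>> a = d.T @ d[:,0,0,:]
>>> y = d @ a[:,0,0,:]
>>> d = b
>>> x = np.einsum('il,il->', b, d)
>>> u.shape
(7, 5, 13)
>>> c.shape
(13,)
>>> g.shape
(3, 3)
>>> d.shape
(13, 5)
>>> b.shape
(13, 5)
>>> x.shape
()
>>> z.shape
(3, 23, 11)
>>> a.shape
(11, 3, 3, 11)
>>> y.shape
(23, 3, 3, 11)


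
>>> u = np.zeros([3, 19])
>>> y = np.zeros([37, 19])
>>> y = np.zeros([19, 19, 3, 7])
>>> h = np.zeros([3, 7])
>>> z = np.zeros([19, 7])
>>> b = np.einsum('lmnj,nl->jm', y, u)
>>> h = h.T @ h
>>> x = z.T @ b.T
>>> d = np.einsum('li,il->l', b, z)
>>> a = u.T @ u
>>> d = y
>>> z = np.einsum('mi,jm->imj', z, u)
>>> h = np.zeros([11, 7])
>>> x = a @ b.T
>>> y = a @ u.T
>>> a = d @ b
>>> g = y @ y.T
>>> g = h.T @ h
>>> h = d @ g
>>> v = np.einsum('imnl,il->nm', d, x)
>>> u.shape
(3, 19)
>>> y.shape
(19, 3)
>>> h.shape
(19, 19, 3, 7)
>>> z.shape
(7, 19, 3)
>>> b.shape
(7, 19)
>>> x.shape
(19, 7)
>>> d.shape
(19, 19, 3, 7)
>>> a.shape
(19, 19, 3, 19)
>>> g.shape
(7, 7)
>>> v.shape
(3, 19)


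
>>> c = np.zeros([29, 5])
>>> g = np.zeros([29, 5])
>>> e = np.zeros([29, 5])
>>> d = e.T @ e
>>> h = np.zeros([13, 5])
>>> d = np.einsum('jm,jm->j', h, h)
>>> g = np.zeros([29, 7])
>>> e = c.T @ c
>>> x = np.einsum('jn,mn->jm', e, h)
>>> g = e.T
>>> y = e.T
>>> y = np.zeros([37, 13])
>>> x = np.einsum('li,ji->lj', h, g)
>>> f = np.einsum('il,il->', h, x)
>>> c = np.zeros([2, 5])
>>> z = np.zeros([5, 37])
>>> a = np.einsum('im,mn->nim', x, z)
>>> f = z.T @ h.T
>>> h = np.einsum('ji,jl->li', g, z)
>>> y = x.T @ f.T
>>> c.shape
(2, 5)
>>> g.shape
(5, 5)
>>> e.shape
(5, 5)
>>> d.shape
(13,)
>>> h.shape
(37, 5)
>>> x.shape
(13, 5)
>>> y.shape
(5, 37)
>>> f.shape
(37, 13)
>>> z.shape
(5, 37)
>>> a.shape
(37, 13, 5)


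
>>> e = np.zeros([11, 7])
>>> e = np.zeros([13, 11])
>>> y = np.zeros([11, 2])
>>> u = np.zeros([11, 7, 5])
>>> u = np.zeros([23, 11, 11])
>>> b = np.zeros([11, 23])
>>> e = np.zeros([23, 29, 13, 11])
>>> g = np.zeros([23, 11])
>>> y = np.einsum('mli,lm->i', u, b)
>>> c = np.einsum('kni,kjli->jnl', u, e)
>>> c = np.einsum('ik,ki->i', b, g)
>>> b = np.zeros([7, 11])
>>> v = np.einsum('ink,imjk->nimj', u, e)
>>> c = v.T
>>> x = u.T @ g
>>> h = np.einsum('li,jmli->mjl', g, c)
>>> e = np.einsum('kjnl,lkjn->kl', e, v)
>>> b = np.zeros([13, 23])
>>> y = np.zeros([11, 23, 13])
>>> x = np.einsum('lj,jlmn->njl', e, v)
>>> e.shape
(23, 11)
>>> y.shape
(11, 23, 13)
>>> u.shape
(23, 11, 11)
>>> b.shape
(13, 23)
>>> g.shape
(23, 11)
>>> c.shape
(13, 29, 23, 11)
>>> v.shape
(11, 23, 29, 13)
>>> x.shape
(13, 11, 23)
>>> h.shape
(29, 13, 23)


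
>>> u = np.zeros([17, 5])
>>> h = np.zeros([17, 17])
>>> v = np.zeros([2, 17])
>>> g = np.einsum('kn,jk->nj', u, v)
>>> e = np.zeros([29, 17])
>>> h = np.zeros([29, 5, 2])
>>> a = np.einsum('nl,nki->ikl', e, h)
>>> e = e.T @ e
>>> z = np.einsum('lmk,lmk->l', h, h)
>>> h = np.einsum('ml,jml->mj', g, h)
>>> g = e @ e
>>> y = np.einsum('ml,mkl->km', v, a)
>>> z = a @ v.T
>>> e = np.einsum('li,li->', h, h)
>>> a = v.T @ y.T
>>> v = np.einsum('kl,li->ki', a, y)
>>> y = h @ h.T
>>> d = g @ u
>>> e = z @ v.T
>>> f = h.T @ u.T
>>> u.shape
(17, 5)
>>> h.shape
(5, 29)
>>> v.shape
(17, 2)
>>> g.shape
(17, 17)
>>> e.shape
(2, 5, 17)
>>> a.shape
(17, 5)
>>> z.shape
(2, 5, 2)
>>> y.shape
(5, 5)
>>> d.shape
(17, 5)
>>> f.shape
(29, 17)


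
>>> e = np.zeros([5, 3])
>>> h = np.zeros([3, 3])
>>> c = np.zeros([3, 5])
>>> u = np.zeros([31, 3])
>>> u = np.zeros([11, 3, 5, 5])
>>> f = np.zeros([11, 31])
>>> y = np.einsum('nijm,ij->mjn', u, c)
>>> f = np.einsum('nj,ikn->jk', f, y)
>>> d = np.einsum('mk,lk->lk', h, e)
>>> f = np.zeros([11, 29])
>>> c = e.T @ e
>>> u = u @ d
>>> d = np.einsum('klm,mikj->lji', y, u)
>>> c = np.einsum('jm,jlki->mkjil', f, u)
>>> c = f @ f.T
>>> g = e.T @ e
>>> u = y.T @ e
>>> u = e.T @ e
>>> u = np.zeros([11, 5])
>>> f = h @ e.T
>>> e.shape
(5, 3)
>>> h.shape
(3, 3)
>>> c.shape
(11, 11)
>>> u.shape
(11, 5)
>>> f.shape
(3, 5)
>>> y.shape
(5, 5, 11)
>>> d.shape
(5, 3, 3)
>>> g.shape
(3, 3)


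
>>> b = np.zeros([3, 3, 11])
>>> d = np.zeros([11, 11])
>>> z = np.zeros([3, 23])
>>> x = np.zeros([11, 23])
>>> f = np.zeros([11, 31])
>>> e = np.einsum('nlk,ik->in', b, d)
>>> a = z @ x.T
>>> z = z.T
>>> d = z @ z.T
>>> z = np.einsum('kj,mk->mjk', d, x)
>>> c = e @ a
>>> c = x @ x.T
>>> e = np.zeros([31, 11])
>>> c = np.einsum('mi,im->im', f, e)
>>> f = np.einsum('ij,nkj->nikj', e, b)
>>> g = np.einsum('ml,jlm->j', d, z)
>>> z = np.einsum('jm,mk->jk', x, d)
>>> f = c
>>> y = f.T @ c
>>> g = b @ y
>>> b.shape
(3, 3, 11)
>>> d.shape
(23, 23)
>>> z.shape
(11, 23)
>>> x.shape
(11, 23)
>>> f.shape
(31, 11)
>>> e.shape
(31, 11)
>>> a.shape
(3, 11)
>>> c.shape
(31, 11)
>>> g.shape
(3, 3, 11)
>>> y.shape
(11, 11)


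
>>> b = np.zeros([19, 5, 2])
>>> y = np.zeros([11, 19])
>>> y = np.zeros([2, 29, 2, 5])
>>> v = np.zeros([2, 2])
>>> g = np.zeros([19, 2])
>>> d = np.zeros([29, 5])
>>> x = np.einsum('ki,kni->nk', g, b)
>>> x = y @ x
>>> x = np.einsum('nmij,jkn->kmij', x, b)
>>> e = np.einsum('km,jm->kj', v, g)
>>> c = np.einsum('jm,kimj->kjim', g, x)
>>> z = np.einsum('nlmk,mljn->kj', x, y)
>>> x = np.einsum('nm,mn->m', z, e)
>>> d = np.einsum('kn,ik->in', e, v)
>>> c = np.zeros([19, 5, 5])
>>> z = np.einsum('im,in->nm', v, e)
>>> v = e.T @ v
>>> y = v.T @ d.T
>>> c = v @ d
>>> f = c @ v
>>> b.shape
(19, 5, 2)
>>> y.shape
(2, 2)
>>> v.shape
(19, 2)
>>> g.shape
(19, 2)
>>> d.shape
(2, 19)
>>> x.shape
(2,)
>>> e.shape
(2, 19)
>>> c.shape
(19, 19)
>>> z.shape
(19, 2)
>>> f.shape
(19, 2)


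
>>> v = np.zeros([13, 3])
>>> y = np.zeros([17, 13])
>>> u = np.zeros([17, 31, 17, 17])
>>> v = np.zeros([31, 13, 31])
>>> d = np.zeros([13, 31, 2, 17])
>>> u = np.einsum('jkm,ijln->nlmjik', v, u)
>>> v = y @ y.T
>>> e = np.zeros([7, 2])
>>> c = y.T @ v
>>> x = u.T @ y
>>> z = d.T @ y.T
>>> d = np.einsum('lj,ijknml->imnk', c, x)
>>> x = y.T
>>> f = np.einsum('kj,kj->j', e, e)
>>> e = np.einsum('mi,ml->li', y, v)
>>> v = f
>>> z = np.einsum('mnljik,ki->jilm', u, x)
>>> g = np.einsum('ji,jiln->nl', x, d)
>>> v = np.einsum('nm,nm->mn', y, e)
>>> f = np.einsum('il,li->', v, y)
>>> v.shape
(13, 17)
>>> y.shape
(17, 13)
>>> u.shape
(17, 17, 31, 31, 17, 13)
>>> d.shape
(13, 17, 31, 31)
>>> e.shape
(17, 13)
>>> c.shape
(13, 17)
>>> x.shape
(13, 17)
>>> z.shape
(31, 17, 31, 17)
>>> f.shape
()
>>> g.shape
(31, 31)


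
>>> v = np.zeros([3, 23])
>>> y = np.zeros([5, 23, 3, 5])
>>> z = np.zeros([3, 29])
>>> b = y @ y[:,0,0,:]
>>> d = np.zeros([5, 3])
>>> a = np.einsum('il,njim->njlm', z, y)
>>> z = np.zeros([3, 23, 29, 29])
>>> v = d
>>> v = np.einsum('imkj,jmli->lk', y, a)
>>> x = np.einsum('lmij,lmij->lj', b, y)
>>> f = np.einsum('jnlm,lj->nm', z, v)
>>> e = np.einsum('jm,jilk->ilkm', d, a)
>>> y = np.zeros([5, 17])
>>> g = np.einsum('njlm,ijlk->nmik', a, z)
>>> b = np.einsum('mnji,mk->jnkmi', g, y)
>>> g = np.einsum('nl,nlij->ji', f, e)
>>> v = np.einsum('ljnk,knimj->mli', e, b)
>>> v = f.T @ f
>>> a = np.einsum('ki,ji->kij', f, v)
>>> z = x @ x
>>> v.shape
(29, 29)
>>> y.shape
(5, 17)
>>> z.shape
(5, 5)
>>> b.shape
(3, 5, 17, 5, 29)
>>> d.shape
(5, 3)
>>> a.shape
(23, 29, 29)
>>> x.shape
(5, 5)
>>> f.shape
(23, 29)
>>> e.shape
(23, 29, 5, 3)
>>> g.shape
(3, 5)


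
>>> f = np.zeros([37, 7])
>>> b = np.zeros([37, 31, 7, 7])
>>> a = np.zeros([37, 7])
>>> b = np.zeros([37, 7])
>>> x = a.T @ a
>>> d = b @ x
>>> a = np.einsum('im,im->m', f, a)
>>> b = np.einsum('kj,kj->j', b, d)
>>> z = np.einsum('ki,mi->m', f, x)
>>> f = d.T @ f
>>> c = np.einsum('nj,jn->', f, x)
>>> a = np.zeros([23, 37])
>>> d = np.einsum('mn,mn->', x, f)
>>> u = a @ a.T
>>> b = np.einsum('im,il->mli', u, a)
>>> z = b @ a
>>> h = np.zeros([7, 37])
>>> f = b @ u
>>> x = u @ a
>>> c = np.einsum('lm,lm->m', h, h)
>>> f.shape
(23, 37, 23)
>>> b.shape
(23, 37, 23)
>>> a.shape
(23, 37)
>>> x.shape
(23, 37)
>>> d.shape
()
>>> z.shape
(23, 37, 37)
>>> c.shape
(37,)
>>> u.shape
(23, 23)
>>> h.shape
(7, 37)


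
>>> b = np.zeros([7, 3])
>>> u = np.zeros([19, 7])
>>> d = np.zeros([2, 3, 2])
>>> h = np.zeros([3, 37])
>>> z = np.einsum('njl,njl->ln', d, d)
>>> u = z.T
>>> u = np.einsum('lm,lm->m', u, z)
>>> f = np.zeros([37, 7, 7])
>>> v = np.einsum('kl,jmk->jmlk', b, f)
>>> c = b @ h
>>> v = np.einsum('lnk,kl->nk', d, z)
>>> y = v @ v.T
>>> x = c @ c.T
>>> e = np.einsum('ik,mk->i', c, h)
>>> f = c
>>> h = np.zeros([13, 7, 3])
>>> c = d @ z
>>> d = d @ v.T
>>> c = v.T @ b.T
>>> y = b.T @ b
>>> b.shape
(7, 3)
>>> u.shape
(2,)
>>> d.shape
(2, 3, 3)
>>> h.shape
(13, 7, 3)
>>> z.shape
(2, 2)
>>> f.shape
(7, 37)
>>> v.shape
(3, 2)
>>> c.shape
(2, 7)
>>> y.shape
(3, 3)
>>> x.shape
(7, 7)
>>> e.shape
(7,)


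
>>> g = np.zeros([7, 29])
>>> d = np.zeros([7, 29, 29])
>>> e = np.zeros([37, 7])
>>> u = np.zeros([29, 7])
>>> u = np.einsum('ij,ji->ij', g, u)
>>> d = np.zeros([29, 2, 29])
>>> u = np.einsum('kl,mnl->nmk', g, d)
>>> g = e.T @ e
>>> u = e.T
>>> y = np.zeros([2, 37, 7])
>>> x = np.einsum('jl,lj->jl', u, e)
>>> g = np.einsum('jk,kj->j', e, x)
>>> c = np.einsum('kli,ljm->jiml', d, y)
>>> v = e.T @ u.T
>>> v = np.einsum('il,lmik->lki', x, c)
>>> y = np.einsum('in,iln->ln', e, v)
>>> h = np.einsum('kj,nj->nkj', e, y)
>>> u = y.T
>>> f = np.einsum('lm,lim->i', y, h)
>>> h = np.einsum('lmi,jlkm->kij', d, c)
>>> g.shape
(37,)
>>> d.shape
(29, 2, 29)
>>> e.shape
(37, 7)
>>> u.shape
(7, 2)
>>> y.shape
(2, 7)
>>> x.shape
(7, 37)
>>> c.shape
(37, 29, 7, 2)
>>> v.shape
(37, 2, 7)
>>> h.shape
(7, 29, 37)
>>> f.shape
(37,)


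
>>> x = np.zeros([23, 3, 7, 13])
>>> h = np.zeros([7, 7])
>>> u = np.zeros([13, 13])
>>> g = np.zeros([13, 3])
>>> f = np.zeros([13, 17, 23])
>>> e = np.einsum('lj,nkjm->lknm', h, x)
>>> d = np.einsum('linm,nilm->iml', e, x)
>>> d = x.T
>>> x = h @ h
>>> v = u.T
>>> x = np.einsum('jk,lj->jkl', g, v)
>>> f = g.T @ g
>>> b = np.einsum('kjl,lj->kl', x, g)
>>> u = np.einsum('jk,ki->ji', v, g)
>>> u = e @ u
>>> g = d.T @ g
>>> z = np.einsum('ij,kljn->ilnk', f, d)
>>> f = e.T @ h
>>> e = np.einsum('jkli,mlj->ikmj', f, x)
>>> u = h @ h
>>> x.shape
(13, 3, 13)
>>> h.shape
(7, 7)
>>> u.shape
(7, 7)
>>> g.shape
(23, 3, 7, 3)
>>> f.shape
(13, 23, 3, 7)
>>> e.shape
(7, 23, 13, 13)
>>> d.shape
(13, 7, 3, 23)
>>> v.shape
(13, 13)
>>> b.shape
(13, 13)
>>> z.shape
(3, 7, 23, 13)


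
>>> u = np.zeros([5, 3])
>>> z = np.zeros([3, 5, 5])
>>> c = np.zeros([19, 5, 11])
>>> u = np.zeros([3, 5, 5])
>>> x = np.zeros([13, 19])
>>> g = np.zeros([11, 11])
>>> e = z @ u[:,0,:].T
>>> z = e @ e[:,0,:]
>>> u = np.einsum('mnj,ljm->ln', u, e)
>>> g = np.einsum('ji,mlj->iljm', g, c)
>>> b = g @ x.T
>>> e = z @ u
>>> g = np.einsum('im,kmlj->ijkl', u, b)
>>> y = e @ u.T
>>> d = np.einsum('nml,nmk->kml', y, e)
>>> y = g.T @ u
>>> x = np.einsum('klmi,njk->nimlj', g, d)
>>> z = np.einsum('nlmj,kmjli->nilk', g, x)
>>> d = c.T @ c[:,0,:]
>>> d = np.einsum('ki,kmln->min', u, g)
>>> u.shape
(3, 5)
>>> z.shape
(3, 5, 13, 5)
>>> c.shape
(19, 5, 11)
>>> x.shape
(5, 11, 11, 13, 5)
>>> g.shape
(3, 13, 11, 11)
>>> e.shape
(3, 5, 5)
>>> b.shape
(11, 5, 11, 13)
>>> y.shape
(11, 11, 13, 5)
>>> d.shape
(13, 5, 11)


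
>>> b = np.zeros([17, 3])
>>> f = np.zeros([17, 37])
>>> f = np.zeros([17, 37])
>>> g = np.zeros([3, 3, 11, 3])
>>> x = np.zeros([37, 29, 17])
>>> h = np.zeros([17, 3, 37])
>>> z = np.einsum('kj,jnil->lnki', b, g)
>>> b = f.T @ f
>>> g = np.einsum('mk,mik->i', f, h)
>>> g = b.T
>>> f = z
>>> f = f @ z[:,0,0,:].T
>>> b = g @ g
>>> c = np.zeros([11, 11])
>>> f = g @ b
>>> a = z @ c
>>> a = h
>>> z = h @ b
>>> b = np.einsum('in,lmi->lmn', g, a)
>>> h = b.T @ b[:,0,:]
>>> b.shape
(17, 3, 37)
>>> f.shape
(37, 37)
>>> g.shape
(37, 37)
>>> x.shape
(37, 29, 17)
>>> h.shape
(37, 3, 37)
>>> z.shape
(17, 3, 37)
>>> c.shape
(11, 11)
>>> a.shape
(17, 3, 37)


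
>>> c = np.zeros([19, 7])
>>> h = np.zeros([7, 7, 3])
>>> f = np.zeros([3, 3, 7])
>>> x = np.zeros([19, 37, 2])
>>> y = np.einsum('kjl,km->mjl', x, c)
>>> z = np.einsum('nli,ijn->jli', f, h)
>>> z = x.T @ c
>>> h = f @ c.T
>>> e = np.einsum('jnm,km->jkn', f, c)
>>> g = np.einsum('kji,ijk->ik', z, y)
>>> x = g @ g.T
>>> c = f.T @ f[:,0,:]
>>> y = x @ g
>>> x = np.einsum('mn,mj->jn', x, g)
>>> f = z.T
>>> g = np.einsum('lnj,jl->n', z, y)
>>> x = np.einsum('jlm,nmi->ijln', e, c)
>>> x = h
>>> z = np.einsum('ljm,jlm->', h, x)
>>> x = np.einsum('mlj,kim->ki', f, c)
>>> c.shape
(7, 3, 7)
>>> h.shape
(3, 3, 19)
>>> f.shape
(7, 37, 2)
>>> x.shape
(7, 3)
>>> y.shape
(7, 2)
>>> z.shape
()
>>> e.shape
(3, 19, 3)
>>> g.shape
(37,)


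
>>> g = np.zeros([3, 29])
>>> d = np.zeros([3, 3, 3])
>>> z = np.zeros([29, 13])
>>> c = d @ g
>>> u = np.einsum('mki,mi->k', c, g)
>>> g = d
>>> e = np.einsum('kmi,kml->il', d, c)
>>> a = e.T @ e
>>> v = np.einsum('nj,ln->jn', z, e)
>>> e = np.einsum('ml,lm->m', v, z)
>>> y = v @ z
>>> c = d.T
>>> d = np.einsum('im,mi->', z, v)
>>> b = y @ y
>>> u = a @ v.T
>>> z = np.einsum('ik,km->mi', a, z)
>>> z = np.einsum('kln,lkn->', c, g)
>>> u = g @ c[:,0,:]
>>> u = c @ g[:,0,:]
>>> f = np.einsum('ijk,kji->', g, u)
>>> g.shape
(3, 3, 3)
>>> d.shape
()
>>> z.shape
()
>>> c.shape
(3, 3, 3)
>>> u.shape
(3, 3, 3)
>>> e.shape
(13,)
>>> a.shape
(29, 29)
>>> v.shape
(13, 29)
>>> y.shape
(13, 13)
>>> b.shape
(13, 13)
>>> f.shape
()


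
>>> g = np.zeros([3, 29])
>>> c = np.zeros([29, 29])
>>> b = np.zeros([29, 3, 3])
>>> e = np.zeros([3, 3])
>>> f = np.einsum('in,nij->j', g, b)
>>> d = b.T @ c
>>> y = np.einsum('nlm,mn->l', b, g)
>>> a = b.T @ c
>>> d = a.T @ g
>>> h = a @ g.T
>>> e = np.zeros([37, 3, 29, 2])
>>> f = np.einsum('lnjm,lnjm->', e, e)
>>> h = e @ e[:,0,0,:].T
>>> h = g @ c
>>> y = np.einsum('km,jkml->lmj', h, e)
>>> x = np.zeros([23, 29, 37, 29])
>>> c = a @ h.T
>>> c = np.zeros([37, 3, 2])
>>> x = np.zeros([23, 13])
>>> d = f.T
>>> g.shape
(3, 29)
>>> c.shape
(37, 3, 2)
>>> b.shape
(29, 3, 3)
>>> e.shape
(37, 3, 29, 2)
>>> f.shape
()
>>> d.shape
()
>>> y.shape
(2, 29, 37)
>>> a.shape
(3, 3, 29)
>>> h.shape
(3, 29)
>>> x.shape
(23, 13)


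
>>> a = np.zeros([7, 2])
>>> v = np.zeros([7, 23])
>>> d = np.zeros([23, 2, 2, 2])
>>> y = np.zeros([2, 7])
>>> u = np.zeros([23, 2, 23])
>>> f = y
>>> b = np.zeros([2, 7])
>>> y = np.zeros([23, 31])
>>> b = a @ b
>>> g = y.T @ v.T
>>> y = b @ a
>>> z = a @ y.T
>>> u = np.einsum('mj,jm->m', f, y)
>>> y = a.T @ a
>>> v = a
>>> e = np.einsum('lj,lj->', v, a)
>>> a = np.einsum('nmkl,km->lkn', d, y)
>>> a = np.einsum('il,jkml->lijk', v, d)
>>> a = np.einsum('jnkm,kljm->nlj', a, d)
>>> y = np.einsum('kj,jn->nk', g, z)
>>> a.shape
(7, 2, 2)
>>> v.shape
(7, 2)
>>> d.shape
(23, 2, 2, 2)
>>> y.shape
(7, 31)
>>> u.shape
(2,)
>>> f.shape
(2, 7)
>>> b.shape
(7, 7)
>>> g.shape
(31, 7)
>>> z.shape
(7, 7)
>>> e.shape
()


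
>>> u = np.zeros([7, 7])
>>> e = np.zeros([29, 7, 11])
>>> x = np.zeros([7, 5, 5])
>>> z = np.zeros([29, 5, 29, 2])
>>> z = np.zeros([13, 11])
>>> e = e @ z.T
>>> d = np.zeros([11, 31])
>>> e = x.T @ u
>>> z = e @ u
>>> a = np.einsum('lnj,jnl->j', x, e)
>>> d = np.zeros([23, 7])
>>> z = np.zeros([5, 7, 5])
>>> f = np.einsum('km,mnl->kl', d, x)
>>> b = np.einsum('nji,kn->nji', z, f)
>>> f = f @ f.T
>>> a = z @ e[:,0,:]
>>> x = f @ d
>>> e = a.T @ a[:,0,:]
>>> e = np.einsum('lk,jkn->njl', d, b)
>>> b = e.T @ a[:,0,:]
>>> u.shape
(7, 7)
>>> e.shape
(5, 5, 23)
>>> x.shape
(23, 7)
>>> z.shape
(5, 7, 5)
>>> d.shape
(23, 7)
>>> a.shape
(5, 7, 7)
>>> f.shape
(23, 23)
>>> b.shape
(23, 5, 7)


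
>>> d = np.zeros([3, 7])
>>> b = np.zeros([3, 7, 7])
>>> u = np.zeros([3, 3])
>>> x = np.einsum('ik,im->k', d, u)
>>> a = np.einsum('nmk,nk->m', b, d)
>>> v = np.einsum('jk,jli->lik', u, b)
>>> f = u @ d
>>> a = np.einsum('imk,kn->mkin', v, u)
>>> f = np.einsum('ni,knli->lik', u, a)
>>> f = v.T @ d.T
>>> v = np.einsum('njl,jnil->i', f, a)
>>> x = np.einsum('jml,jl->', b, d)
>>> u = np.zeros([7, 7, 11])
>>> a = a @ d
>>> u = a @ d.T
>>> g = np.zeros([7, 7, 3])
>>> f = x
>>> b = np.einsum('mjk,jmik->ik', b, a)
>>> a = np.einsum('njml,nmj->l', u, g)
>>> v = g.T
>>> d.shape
(3, 7)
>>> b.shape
(7, 7)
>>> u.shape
(7, 3, 7, 3)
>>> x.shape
()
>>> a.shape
(3,)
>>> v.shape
(3, 7, 7)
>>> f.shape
()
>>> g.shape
(7, 7, 3)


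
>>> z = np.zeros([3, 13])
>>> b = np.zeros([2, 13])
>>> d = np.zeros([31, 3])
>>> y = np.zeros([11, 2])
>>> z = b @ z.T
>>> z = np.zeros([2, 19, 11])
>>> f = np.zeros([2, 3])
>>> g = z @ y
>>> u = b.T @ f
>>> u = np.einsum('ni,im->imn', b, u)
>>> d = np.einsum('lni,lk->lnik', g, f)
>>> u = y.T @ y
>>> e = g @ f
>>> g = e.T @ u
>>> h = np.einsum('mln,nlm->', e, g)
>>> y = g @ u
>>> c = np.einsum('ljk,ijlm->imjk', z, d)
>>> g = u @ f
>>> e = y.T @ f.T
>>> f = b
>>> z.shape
(2, 19, 11)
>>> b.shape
(2, 13)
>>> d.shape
(2, 19, 2, 3)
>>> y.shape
(3, 19, 2)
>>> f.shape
(2, 13)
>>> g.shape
(2, 3)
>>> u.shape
(2, 2)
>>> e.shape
(2, 19, 2)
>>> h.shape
()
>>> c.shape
(2, 3, 19, 11)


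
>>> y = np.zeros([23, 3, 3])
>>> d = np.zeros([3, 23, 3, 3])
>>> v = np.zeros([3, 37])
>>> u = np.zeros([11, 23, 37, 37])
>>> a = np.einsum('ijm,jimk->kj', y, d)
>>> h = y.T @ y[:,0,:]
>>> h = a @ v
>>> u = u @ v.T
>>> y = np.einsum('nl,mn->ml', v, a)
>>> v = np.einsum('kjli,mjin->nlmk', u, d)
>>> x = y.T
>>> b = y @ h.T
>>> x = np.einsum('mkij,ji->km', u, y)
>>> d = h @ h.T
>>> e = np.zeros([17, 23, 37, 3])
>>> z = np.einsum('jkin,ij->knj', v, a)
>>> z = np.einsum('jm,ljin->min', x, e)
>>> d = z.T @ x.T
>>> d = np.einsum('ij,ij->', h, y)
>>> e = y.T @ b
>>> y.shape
(3, 37)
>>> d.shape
()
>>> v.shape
(3, 37, 3, 11)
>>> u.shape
(11, 23, 37, 3)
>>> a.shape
(3, 3)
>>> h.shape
(3, 37)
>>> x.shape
(23, 11)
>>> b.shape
(3, 3)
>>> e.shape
(37, 3)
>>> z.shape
(11, 37, 3)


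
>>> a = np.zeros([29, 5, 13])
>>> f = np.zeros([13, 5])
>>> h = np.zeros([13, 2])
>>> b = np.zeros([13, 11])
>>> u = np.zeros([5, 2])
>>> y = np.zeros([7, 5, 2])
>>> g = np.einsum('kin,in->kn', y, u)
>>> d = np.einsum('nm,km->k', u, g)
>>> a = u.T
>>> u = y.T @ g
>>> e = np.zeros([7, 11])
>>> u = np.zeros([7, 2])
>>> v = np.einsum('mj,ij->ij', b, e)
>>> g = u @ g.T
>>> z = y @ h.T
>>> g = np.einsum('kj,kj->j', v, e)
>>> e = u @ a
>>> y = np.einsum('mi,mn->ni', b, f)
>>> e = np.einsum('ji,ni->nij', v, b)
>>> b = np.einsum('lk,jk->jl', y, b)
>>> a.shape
(2, 5)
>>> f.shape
(13, 5)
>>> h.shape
(13, 2)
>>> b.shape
(13, 5)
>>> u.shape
(7, 2)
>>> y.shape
(5, 11)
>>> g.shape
(11,)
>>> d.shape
(7,)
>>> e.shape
(13, 11, 7)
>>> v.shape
(7, 11)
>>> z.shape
(7, 5, 13)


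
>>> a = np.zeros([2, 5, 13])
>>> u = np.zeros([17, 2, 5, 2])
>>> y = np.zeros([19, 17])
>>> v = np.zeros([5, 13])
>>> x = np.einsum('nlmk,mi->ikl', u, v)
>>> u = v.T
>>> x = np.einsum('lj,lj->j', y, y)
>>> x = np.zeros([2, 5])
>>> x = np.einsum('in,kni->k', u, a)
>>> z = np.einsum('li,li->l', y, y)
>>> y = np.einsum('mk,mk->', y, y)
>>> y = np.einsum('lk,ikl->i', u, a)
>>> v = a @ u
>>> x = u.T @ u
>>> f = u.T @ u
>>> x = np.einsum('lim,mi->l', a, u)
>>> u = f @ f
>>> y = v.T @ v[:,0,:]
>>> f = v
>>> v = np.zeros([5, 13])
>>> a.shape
(2, 5, 13)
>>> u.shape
(5, 5)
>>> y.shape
(5, 5, 5)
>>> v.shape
(5, 13)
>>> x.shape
(2,)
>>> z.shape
(19,)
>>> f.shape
(2, 5, 5)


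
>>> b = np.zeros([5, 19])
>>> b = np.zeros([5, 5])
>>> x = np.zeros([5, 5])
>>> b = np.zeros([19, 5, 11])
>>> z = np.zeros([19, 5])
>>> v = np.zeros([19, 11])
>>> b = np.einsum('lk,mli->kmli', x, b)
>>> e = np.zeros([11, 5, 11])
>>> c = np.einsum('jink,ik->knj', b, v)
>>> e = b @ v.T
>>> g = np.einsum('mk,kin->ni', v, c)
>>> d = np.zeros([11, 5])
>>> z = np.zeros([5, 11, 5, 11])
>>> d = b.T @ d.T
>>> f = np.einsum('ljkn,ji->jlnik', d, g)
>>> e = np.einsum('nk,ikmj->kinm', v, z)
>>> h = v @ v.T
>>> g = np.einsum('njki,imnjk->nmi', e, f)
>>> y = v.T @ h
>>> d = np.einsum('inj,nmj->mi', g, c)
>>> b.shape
(5, 19, 5, 11)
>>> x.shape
(5, 5)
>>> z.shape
(5, 11, 5, 11)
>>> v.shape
(19, 11)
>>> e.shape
(11, 5, 19, 5)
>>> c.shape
(11, 5, 5)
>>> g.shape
(11, 11, 5)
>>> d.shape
(5, 11)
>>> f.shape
(5, 11, 11, 5, 19)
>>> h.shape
(19, 19)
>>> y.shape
(11, 19)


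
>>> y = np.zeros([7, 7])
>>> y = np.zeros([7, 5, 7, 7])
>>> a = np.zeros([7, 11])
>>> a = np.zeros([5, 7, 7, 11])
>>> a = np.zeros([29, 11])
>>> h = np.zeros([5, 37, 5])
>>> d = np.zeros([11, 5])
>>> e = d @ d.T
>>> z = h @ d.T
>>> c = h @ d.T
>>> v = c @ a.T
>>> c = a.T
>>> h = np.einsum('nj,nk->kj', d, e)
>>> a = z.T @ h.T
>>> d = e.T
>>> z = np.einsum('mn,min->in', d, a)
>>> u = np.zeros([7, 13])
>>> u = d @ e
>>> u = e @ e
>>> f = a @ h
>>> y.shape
(7, 5, 7, 7)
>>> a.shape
(11, 37, 11)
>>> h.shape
(11, 5)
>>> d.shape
(11, 11)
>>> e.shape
(11, 11)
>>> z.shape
(37, 11)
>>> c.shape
(11, 29)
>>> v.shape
(5, 37, 29)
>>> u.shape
(11, 11)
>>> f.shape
(11, 37, 5)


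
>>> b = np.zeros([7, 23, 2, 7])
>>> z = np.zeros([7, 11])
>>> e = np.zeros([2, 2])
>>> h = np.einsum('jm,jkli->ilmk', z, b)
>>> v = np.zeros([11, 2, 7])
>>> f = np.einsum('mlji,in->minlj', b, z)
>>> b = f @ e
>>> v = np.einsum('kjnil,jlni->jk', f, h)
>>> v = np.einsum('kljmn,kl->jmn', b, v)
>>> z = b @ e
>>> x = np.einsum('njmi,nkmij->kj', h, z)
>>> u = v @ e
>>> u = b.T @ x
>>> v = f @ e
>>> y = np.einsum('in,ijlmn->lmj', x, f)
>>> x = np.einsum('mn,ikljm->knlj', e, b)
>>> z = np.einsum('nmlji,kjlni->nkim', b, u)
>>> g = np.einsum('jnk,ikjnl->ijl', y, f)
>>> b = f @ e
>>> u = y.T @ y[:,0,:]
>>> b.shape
(7, 7, 11, 23, 2)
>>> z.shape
(7, 2, 2, 7)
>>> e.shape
(2, 2)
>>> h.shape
(7, 2, 11, 23)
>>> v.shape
(7, 7, 11, 23, 2)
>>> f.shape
(7, 7, 11, 23, 2)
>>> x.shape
(7, 2, 11, 23)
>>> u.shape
(7, 23, 7)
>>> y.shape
(11, 23, 7)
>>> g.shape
(7, 11, 2)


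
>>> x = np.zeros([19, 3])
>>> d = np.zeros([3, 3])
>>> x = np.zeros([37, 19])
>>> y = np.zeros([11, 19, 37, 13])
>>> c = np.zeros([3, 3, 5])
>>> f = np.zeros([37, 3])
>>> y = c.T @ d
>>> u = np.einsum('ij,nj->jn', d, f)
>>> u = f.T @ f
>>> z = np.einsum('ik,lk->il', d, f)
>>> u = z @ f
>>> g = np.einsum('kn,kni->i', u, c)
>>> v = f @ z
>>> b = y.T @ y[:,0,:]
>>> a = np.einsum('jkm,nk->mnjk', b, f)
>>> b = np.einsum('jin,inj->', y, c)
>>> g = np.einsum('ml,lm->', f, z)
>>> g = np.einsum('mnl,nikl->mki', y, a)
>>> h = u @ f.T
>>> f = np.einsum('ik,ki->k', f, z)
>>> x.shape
(37, 19)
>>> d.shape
(3, 3)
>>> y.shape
(5, 3, 3)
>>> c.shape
(3, 3, 5)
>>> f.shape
(3,)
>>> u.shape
(3, 3)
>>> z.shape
(3, 37)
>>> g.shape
(5, 3, 37)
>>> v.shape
(37, 37)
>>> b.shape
()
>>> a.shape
(3, 37, 3, 3)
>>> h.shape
(3, 37)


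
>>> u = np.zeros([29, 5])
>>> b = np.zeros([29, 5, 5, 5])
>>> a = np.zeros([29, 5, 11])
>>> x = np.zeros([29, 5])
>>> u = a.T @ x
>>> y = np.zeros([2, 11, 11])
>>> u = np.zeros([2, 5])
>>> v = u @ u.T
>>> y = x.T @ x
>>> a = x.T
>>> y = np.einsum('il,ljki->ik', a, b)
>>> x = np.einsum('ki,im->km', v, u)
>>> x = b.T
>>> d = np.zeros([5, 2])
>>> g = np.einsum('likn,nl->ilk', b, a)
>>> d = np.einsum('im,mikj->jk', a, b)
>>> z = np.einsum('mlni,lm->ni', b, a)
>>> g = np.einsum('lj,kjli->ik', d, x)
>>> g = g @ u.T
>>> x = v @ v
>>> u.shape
(2, 5)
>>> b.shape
(29, 5, 5, 5)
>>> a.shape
(5, 29)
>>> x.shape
(2, 2)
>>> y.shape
(5, 5)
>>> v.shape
(2, 2)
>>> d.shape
(5, 5)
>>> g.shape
(29, 2)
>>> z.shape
(5, 5)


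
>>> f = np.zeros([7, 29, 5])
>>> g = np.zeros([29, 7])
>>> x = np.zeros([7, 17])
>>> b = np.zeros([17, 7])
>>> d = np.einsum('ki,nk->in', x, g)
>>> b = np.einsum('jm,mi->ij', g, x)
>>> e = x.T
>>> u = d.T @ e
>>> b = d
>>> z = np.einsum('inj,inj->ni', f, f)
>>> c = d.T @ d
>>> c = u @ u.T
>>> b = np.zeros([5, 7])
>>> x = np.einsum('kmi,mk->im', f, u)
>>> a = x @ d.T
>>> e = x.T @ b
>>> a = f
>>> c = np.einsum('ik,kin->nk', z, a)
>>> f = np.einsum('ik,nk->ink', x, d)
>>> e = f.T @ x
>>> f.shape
(5, 17, 29)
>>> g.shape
(29, 7)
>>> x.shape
(5, 29)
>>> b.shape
(5, 7)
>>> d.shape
(17, 29)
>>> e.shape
(29, 17, 29)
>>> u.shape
(29, 7)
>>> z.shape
(29, 7)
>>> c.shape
(5, 7)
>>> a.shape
(7, 29, 5)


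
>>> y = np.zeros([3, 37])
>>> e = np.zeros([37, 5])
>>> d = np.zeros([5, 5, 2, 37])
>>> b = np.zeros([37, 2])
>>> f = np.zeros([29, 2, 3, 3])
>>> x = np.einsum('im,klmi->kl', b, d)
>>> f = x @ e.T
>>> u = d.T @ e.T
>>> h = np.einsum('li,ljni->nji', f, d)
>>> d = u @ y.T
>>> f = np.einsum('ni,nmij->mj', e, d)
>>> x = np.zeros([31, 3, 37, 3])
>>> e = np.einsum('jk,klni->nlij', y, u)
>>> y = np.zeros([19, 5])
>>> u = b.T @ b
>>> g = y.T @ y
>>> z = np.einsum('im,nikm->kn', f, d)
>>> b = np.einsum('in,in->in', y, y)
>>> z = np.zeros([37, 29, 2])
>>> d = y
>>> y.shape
(19, 5)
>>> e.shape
(5, 2, 37, 3)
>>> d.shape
(19, 5)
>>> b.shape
(19, 5)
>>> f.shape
(2, 3)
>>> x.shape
(31, 3, 37, 3)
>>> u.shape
(2, 2)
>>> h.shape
(2, 5, 37)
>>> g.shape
(5, 5)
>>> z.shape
(37, 29, 2)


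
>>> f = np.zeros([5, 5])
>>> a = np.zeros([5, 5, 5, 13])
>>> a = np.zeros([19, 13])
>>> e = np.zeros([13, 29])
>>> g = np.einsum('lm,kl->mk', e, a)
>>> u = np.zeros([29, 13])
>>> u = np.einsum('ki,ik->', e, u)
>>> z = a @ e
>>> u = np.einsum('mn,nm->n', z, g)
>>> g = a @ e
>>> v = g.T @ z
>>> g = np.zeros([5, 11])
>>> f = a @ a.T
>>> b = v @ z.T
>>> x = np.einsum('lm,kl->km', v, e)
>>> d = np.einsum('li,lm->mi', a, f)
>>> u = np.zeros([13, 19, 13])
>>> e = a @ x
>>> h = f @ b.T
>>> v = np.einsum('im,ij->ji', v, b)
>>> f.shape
(19, 19)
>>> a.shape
(19, 13)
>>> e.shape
(19, 29)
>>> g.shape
(5, 11)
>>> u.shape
(13, 19, 13)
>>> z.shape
(19, 29)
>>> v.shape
(19, 29)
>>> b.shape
(29, 19)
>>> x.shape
(13, 29)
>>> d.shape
(19, 13)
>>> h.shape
(19, 29)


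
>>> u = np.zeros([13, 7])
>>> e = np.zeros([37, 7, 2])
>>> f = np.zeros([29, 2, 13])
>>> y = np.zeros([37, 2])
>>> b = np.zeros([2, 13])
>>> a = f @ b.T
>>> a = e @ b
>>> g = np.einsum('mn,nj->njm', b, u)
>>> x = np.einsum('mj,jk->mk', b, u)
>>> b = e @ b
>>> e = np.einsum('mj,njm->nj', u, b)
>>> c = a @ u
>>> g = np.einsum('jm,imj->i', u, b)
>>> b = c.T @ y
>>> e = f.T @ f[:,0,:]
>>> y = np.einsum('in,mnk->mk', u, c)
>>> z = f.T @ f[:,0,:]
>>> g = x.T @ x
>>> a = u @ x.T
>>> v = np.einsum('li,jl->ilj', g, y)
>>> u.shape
(13, 7)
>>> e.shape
(13, 2, 13)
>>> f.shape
(29, 2, 13)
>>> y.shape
(37, 7)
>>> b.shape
(7, 7, 2)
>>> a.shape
(13, 2)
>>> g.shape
(7, 7)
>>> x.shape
(2, 7)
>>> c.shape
(37, 7, 7)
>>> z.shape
(13, 2, 13)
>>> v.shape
(7, 7, 37)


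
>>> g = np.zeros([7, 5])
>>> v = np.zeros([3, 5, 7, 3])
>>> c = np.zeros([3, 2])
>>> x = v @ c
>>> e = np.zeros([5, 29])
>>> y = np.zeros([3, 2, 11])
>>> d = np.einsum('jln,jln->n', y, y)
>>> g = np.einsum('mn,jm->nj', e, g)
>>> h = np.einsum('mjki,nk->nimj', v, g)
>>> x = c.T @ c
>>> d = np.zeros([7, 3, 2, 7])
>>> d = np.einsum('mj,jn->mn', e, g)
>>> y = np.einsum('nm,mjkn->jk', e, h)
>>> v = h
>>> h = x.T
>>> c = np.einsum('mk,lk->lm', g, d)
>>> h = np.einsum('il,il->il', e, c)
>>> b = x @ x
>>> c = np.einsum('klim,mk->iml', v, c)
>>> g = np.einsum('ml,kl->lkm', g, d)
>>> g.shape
(7, 5, 29)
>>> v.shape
(29, 3, 3, 5)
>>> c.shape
(3, 5, 3)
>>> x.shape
(2, 2)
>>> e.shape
(5, 29)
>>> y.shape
(3, 3)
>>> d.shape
(5, 7)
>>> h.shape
(5, 29)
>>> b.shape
(2, 2)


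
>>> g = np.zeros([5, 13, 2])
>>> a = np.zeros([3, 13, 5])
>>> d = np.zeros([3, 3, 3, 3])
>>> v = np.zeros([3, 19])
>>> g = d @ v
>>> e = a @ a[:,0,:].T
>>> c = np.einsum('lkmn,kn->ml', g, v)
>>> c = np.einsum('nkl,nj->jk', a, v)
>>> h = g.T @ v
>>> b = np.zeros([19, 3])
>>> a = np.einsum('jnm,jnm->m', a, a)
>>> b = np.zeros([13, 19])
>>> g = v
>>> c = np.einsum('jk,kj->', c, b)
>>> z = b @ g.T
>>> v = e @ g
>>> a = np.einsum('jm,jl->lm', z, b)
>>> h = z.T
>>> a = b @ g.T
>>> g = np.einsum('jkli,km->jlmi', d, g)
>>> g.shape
(3, 3, 19, 3)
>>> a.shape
(13, 3)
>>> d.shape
(3, 3, 3, 3)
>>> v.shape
(3, 13, 19)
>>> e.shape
(3, 13, 3)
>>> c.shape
()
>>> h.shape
(3, 13)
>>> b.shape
(13, 19)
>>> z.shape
(13, 3)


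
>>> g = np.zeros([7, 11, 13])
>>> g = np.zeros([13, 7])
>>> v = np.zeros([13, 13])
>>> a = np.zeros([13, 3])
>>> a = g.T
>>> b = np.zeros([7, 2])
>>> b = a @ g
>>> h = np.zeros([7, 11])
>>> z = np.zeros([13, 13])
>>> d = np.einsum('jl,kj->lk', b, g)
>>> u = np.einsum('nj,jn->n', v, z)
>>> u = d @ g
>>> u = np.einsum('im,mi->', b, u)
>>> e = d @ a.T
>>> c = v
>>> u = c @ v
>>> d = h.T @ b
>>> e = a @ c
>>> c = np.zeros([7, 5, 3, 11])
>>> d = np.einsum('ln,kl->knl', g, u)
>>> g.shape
(13, 7)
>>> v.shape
(13, 13)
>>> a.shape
(7, 13)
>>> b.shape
(7, 7)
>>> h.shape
(7, 11)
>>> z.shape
(13, 13)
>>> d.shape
(13, 7, 13)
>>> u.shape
(13, 13)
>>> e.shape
(7, 13)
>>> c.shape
(7, 5, 3, 11)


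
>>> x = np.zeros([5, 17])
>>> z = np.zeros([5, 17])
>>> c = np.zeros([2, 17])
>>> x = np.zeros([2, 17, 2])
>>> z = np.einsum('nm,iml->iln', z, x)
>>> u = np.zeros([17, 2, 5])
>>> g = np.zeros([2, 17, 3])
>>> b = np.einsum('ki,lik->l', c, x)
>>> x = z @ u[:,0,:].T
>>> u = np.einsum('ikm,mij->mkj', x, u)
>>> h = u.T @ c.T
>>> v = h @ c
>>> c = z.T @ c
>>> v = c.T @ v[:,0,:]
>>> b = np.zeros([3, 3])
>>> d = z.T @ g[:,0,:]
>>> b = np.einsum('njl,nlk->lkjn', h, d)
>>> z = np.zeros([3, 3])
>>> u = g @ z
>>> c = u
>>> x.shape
(2, 2, 17)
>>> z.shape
(3, 3)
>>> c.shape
(2, 17, 3)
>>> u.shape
(2, 17, 3)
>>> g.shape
(2, 17, 3)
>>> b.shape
(2, 3, 2, 5)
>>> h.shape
(5, 2, 2)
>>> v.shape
(17, 2, 17)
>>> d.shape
(5, 2, 3)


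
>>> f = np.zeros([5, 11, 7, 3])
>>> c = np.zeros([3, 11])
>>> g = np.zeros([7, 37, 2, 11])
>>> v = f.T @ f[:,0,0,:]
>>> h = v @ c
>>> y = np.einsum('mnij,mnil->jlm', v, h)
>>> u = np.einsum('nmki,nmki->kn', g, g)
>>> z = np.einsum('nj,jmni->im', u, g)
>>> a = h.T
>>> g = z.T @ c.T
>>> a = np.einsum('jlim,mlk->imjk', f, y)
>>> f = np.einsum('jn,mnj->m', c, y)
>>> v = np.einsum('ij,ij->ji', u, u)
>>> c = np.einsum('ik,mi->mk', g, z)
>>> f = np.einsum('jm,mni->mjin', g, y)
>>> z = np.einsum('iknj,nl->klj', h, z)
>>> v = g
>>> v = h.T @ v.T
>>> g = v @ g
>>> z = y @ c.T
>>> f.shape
(3, 37, 3, 11)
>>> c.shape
(11, 3)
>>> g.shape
(11, 11, 7, 3)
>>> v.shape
(11, 11, 7, 37)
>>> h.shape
(3, 7, 11, 11)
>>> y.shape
(3, 11, 3)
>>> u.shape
(2, 7)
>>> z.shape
(3, 11, 11)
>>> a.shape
(7, 3, 5, 3)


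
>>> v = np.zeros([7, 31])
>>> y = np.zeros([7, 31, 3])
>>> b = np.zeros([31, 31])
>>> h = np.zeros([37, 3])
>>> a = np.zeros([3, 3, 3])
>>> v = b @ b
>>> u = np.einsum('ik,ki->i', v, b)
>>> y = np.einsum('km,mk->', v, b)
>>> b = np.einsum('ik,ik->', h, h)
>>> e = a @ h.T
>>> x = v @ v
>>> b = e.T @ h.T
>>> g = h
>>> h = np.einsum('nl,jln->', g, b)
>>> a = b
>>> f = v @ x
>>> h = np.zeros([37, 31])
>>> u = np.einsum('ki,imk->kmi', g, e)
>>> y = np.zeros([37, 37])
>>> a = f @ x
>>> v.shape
(31, 31)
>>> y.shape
(37, 37)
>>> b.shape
(37, 3, 37)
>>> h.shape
(37, 31)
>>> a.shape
(31, 31)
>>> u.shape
(37, 3, 3)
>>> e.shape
(3, 3, 37)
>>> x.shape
(31, 31)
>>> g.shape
(37, 3)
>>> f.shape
(31, 31)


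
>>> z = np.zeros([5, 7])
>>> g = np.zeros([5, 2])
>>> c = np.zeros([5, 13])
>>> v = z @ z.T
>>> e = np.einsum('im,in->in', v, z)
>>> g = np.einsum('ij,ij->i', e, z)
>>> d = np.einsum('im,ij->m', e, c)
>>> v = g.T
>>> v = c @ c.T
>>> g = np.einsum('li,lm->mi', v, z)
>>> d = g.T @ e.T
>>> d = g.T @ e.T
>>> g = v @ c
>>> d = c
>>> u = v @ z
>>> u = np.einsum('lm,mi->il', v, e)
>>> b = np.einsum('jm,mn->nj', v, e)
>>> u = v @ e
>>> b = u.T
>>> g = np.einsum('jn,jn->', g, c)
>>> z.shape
(5, 7)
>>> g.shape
()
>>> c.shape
(5, 13)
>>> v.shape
(5, 5)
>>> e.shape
(5, 7)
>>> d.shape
(5, 13)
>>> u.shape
(5, 7)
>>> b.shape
(7, 5)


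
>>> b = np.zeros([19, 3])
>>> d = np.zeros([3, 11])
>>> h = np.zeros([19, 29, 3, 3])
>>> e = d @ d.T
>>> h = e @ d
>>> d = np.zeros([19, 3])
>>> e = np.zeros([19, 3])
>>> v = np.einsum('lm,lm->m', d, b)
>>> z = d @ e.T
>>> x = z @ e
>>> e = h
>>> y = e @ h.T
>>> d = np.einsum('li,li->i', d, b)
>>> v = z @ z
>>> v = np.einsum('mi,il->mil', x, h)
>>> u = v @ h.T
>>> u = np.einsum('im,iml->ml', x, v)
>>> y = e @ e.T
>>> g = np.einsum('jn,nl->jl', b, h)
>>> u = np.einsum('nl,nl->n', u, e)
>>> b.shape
(19, 3)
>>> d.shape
(3,)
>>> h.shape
(3, 11)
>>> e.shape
(3, 11)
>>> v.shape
(19, 3, 11)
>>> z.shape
(19, 19)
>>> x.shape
(19, 3)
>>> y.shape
(3, 3)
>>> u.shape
(3,)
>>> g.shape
(19, 11)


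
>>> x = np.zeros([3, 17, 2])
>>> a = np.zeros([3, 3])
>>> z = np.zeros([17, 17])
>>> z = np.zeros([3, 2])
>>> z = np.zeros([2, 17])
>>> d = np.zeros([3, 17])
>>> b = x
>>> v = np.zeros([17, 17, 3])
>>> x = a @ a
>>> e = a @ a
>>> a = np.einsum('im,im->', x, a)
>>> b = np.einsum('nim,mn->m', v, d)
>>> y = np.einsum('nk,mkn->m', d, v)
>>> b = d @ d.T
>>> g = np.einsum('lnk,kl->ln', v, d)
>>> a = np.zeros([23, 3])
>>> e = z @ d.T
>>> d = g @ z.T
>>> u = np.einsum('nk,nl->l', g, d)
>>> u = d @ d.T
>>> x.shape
(3, 3)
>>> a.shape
(23, 3)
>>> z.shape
(2, 17)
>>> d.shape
(17, 2)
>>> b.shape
(3, 3)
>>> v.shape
(17, 17, 3)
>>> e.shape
(2, 3)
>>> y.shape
(17,)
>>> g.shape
(17, 17)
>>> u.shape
(17, 17)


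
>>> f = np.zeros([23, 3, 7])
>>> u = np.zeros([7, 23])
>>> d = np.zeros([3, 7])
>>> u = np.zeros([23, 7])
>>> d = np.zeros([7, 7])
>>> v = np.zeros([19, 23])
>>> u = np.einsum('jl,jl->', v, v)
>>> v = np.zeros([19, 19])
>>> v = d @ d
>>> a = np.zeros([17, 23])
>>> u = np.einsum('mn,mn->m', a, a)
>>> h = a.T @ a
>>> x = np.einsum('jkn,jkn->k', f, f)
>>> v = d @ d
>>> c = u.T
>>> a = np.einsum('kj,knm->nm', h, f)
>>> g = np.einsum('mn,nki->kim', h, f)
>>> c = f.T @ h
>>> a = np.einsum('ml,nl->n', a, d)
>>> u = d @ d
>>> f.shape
(23, 3, 7)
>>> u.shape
(7, 7)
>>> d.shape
(7, 7)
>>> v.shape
(7, 7)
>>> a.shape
(7,)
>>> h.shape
(23, 23)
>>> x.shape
(3,)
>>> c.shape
(7, 3, 23)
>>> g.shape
(3, 7, 23)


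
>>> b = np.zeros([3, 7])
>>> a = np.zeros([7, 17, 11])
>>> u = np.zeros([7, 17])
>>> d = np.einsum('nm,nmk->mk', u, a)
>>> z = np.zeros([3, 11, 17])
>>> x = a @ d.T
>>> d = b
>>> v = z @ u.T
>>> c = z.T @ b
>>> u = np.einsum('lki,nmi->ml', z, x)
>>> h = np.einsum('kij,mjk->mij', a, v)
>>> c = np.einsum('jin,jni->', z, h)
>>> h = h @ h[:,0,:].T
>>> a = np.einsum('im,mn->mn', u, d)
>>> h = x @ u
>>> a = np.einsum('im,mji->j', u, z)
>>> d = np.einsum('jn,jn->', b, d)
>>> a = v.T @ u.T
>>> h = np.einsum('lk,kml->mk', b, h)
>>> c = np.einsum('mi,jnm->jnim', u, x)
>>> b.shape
(3, 7)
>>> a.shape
(7, 11, 17)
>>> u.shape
(17, 3)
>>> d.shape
()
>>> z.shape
(3, 11, 17)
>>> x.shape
(7, 17, 17)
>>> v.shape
(3, 11, 7)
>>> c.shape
(7, 17, 3, 17)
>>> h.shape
(17, 7)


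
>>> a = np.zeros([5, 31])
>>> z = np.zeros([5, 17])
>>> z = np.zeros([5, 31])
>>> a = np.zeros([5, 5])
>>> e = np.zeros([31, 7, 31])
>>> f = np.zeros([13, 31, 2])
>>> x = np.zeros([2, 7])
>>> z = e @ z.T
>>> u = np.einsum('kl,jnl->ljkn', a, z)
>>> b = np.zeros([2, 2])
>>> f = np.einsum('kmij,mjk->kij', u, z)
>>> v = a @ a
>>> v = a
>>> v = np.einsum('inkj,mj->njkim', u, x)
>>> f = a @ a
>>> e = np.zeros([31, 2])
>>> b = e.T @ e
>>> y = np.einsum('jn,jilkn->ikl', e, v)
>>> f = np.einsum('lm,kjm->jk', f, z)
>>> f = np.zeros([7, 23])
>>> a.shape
(5, 5)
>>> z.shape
(31, 7, 5)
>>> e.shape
(31, 2)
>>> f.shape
(7, 23)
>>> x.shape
(2, 7)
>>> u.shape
(5, 31, 5, 7)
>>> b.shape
(2, 2)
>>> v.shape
(31, 7, 5, 5, 2)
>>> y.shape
(7, 5, 5)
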